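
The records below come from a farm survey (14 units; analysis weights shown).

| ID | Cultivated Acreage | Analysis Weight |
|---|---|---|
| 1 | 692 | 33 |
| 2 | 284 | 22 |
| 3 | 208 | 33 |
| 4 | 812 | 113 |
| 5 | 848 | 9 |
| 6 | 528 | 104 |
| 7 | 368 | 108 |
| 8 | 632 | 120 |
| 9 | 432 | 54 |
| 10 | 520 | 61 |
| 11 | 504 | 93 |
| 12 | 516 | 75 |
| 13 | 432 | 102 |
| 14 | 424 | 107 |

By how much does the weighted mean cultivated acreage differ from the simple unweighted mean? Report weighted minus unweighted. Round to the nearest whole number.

Unweighted sum = 7200
Unweighted mean = 7200 / 14 = 514.28571
Weighted sum = 535884
Sum of weights = 1034
Weighted mean = 535884 / 1034 = 518.26306
Difference (weighted minus unweighted) = 3.9773418

4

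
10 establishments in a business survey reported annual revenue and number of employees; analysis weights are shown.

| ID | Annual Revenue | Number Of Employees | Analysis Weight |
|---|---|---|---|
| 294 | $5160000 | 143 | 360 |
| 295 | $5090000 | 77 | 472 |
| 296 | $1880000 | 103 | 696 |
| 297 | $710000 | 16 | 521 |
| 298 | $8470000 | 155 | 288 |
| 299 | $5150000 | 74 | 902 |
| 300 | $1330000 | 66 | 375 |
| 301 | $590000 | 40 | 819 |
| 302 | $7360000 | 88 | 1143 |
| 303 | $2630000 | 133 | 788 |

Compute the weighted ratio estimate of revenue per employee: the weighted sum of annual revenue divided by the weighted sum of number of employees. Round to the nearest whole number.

45173

Σ wᵢ·y = 5160000×360 + 5090000×472 + 1880000×696 + 710000×521 + 8470000×288 + 5150000×902 + 1330000×375 + 590000×819 + 7360000×1143 + 2630000×788
  = 1857600000 + 2402480000 + 1308480000 + 369910000 + 2439360000 + 4645300000 + 498750000 + 483210000 + 8412480000 + 2072440000 = 24490010000
Σ wᵢ·x = 143×360 + 77×472 + 103×696 + 16×521 + 155×288 + 74×902 + 66×375 + 40×819 + 88×1143 + 133×788
  = 51480 + 36344 + 71688 + 8336 + 44640 + 66748 + 24750 + 32760 + 100584 + 104804 = 542134
Ratio = 24490010000 / 542134 = 45173.352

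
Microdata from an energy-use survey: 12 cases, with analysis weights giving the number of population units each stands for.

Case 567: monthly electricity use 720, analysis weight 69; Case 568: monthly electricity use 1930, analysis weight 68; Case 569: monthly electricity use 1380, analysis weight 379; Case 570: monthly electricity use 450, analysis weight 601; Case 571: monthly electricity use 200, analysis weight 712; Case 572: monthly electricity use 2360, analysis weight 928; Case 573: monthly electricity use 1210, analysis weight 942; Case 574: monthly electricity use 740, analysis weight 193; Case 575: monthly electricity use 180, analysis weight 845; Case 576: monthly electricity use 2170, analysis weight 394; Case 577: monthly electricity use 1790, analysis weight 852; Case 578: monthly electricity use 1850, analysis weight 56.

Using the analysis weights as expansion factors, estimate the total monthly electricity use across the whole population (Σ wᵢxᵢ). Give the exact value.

Weighted total = 720×69 + 1930×68 + 1380×379 + 450×601 + 200×712 + 2360×928 + 1210×942 + 740×193 + 180×845 + 2170×394 + 1790×852 + 1850×56
  = 49680 + 131240 + 523020 + 270450 + 142400 + 2190080 + 1139820 + 142820 + 152100 + 854980 + 1525080 + 103600 = 7225270

7225270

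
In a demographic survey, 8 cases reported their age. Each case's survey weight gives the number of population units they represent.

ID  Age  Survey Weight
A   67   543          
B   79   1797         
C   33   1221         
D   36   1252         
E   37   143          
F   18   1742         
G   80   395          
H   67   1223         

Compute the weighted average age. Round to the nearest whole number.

Weighted sum = 67×543 + 79×1797 + 33×1221 + 36×1252 + 37×143 + 18×1742 + 80×395 + 67×1223
  = 36381 + 141963 + 40293 + 45072 + 5291 + 31356 + 31600 + 81941 = 413897
Sum of weights = 8316
Weighted mean = 413897 / 8316 = 49.771164

50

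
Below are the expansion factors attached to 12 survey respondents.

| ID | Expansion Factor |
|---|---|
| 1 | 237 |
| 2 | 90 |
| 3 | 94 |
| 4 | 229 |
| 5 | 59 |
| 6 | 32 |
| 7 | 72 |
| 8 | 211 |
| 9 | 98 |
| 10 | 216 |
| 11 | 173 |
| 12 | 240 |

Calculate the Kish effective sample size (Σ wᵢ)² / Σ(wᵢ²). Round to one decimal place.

9.5

Σ wᵢ = 237 + 90 + 94 + 229 + 59 + 32 + 72 + 211 + 98 + 216 + 173 + 240 = 1751
Σ wᵢ² = 323545
n_eff = 1751² / 323545 = 3066001 / 323545 = 9.4762738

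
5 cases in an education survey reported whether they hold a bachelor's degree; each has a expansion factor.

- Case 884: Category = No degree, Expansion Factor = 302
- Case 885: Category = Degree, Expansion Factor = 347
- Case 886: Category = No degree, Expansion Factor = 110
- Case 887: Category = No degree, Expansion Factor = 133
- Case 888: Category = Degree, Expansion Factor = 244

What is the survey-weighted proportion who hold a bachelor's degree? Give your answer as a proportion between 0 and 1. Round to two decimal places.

0.52

Sum of weights for 'Degree' = 347 + 244 = 591
Total weight = 302 + 347 + 110 + 133 + 244 = 1136
Weighted proportion = 591 / 1136 = 0.52024648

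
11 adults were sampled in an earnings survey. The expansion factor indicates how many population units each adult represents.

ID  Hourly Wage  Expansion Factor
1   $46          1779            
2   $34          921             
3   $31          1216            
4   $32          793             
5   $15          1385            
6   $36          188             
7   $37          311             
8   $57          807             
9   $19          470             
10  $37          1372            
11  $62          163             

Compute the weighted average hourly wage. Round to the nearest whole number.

35

Weighted sum = 46×1779 + 34×921 + 31×1216 + 32×793 + 15×1385 + 36×188 + 37×311 + 57×807 + 19×470 + 37×1372 + 62×163
  = 81834 + 31314 + 37696 + 25376 + 20775 + 6768 + 11507 + 45999 + 8930 + 50764 + 10106 = 331069
Sum of weights = 1779 + 921 + 1216 + 793 + 1385 + 188 + 311 + 807 + 470 + 1372 + 163 = 9405
Weighted mean = 331069 / 9405 = 35.201382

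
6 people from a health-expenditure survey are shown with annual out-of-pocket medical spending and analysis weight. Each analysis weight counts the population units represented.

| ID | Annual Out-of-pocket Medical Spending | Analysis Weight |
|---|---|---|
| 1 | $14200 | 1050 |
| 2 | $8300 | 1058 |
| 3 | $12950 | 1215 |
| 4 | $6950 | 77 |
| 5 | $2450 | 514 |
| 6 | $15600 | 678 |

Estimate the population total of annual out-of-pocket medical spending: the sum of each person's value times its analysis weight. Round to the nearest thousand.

Weighted total = 51796900

51797000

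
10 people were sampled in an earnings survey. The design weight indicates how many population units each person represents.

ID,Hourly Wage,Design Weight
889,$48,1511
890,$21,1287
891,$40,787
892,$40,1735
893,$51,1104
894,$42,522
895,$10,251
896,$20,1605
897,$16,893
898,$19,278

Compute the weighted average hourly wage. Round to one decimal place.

33.4

Weighted sum = 48×1511 + 21×1287 + 40×787 + 40×1735 + 51×1104 + 42×522 + 10×251 + 20×1605 + 16×893 + 19×278
  = 72528 + 27027 + 31480 + 69400 + 56304 + 21924 + 2510 + 32100 + 14288 + 5282 = 332843
Sum of weights = 9973
Weighted mean = 332843 / 9973 = 33.374411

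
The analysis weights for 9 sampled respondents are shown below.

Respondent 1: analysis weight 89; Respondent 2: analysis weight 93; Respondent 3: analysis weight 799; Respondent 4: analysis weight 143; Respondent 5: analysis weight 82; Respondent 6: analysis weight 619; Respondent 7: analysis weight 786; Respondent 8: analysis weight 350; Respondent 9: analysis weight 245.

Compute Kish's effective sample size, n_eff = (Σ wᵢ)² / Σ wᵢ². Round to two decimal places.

5.51

Σ wᵢ = 89 + 93 + 799 + 143 + 82 + 619 + 786 + 350 + 245 = 3206
Σ wᵢ² = 7921 + 8649 + 638401 + 20449 + 6724 + 383161 + 617796 + 122500 + 60025 = 1865626
n_eff = 3206² / 1865626 = 10278436 / 1865626 = 5.5093765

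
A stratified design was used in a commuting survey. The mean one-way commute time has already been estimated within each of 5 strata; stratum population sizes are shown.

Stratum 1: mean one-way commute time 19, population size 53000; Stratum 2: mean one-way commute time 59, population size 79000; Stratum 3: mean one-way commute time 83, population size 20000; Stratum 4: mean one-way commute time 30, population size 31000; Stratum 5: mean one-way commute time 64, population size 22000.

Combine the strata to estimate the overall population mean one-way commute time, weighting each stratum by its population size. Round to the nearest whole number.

47

Σ Nₕ·x̄ₕ = 19×53000 + 59×79000 + 83×20000 + 30×31000 + 64×22000
  = 1007000 + 4661000 + 1660000 + 930000 + 1408000 = 9666000
Σ Nₕ = 53000 + 79000 + 20000 + 31000 + 22000 = 205000
Overall mean = 9666000 / 205000 = 47.15122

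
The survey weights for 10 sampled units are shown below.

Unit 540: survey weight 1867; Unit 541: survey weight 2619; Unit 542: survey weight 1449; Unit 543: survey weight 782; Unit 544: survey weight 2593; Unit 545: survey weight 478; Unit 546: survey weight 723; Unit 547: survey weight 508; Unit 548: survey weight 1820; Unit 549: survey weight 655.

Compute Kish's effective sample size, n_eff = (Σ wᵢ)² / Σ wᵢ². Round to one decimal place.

7.4

Σ wᵢ = 1867 + 2619 + 1449 + 782 + 2593 + 478 + 723 + 508 + 1820 + 655 = 13494
Σ wᵢ² = 3485689 + 6859161 + 2099601 + 611524 + 6723649 + 228484 + 522729 + 258064 + 3312400 + 429025 = 24530326
n_eff = 13494² / 24530326 = 182088036 / 24530326 = 7.4229766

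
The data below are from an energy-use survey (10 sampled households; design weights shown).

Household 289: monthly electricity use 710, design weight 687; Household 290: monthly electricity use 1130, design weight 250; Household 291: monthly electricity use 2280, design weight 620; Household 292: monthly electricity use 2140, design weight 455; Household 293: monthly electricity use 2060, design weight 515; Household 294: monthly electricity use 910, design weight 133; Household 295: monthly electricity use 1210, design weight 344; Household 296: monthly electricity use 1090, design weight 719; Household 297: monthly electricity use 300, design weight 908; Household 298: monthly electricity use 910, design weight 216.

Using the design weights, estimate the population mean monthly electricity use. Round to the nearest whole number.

Weighted sum = 710×687 + 1130×250 + 2280×620 + 2140×455 + 2060×515 + 910×133 + 1210×344 + 1090×719 + 300×908 + 910×216
  = 6008410
Sum of weights = 687 + 250 + 620 + 455 + 515 + 133 + 344 + 719 + 908 + 216 = 4847
Weighted mean = 6008410 / 4847 = 1239.6142

1240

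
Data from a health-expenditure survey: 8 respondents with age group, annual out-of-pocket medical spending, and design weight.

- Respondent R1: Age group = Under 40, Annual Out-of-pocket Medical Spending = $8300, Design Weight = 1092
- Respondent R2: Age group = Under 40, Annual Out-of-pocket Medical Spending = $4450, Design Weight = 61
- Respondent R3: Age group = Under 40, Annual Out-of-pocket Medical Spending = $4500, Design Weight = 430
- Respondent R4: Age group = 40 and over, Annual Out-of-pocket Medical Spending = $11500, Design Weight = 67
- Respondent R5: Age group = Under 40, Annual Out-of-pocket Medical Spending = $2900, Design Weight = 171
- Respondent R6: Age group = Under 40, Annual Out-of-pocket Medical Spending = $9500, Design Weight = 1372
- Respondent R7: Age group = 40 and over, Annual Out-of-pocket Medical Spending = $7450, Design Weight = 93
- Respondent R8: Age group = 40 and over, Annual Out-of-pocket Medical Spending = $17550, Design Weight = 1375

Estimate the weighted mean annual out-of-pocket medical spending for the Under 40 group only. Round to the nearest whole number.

Under 40 rows: R1, R2, R3, R5, R6
Weighted sum = 8300×1092 + 4450×61 + 4500×430 + 2900×171 + 9500×1372
  = 24799950
Sum of weights = 1092 + 61 + 430 + 171 + 1372 = 3126
Weighted mean = 24799950 / 3126 = 7933.4453

7933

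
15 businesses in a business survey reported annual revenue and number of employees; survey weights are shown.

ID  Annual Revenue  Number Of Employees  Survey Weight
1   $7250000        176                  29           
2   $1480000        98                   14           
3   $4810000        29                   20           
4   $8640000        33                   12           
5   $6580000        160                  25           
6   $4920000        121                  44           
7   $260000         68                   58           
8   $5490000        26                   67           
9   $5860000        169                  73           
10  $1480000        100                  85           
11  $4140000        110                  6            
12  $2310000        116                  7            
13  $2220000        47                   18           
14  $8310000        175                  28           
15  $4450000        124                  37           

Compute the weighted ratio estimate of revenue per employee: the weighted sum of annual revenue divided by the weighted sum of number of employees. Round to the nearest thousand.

40000

Σ wᵢ·y = 2226620000
Σ wᵢ·x = 55105
Ratio = 2226620000 / 55105 = 40406.86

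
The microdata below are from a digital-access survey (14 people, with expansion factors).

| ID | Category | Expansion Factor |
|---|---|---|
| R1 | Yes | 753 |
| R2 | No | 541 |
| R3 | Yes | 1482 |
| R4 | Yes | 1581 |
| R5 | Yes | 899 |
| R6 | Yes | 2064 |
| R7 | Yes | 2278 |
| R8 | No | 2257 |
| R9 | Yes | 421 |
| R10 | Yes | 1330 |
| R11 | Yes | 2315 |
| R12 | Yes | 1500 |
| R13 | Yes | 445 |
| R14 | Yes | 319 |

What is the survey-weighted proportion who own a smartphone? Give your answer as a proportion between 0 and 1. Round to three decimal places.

Sum of weights for 'Yes' = 753 + 1482 + 1581 + 899 + 2064 + 2278 + 421 + 1330 + 2315 + 1500 + 445 + 319 = 15387
Total weight = 18185
Weighted proportion = 15387 / 18185 = 0.84613693

0.846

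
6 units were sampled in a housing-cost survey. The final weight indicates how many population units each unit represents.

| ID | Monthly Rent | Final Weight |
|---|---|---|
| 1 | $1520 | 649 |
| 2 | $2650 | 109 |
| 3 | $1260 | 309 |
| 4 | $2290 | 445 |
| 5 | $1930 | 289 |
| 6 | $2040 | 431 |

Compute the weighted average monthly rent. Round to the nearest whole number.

1846

Weighted sum = 1520×649 + 2650×109 + 1260×309 + 2290×445 + 1930×289 + 2040×431
  = 986480 + 288850 + 389340 + 1019050 + 557770 + 879240 = 4120730
Sum of weights = 649 + 109 + 309 + 445 + 289 + 431 = 2232
Weighted mean = 4120730 / 2232 = 1846.2052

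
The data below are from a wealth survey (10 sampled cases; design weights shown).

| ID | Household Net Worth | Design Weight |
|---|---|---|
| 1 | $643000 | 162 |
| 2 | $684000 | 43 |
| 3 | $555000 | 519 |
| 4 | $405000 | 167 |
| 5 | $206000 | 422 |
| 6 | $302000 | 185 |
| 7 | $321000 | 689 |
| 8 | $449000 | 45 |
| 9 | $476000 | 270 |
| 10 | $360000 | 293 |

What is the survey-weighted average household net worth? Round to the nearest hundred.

Weighted sum = 643000×162 + 684000×43 + 555000×519 + 405000×167 + 206000×422 + 302000×185 + 321000×689 + 449000×45 + 476000×270 + 360000×293
  = 104166000 + 29412000 + 288045000 + 67635000 + 86932000 + 55870000 + 221169000 + 20205000 + 128520000 + 105480000 = 1107434000
Sum of weights = 162 + 43 + 519 + 167 + 422 + 185 + 689 + 45 + 270 + 293 = 2795
Weighted mean = 1107434000 / 2795 = 396219.68

396200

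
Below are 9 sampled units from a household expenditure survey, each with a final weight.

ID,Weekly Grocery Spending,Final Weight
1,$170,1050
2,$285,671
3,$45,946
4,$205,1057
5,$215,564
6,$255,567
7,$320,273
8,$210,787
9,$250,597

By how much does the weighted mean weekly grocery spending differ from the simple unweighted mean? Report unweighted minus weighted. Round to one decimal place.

Unweighted sum = 1955
Unweighted mean = 1955 / 9 = 217.22222
Weighted sum = 170×1050 + 285×671 + 45×946 + 205×1057 + 215×564 + 255×567 + 320×273 + 210×787 + 250×597
  = 178500 + 191235 + 42570 + 216685 + 121260 + 144585 + 87360 + 165270 + 149250 = 1296715
Sum of weights = 1050 + 671 + 946 + 1057 + 564 + 567 + 273 + 787 + 597 = 6512
Weighted mean = 1296715 / 6512 = 199.127
Difference (unweighted minus weighted) = 18.095226

18.1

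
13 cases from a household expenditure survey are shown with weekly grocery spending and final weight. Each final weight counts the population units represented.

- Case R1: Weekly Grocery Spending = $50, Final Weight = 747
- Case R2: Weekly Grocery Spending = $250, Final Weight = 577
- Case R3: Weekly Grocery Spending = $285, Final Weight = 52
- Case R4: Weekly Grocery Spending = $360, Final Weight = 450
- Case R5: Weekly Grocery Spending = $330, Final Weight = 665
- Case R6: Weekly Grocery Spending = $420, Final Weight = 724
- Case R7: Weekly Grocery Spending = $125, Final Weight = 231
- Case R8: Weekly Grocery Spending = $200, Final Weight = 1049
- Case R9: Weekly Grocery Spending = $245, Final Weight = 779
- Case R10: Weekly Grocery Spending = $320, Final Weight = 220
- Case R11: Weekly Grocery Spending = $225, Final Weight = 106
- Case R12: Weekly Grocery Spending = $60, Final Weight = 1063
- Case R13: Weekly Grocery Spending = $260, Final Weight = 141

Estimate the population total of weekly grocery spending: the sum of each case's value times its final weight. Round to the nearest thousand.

1506000

Weighted total = 1506170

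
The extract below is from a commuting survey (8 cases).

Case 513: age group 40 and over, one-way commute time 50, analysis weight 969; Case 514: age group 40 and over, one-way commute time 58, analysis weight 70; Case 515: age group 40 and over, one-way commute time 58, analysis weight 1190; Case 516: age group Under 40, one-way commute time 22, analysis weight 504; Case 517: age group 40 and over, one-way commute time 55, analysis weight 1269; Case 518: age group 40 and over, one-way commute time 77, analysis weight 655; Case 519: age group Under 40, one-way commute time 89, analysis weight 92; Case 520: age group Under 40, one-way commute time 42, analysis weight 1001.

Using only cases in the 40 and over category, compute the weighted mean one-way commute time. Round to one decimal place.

58.2

40 and over rows: 513, 514, 515, 517, 518
Weighted sum = 50×969 + 58×70 + 58×1190 + 55×1269 + 77×655
  = 241760
Sum of weights = 4153
Weighted mean = 241760 / 4153 = 58.21334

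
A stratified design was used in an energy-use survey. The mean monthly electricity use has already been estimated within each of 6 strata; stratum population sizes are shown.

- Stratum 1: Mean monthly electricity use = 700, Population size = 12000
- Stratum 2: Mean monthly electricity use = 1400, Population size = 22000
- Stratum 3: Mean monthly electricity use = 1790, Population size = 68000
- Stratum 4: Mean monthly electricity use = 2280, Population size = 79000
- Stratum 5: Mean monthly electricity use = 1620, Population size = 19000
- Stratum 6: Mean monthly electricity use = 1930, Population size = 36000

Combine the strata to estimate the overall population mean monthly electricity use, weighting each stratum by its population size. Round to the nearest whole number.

Σ Nₕ·x̄ₕ = 700×12000 + 1400×22000 + 1790×68000 + 2280×79000 + 1620×19000 + 1930×36000
  = 441300000
Σ Nₕ = 12000 + 22000 + 68000 + 79000 + 19000 + 36000 = 236000
Overall mean = 441300000 / 236000 = 1869.9153

1870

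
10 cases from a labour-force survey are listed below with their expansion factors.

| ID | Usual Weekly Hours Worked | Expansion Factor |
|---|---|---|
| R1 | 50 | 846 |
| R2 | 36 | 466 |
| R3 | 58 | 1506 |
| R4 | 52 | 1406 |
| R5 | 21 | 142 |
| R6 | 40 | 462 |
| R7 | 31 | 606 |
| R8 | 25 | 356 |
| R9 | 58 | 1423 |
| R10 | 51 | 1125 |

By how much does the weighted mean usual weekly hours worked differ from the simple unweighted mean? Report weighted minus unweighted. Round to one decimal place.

Unweighted sum = 50 + 36 + 58 + 52 + 21 + 40 + 31 + 25 + 58 + 51 = 422
Unweighted mean = 422 / 10 = 42.2
Weighted sum = 50×846 + 36×466 + 58×1506 + 52×1406 + 21×142 + 40×462 + 31×606 + 25×356 + 58×1423 + 51×1125
  = 42300 + 16776 + 87348 + 73112 + 2982 + 18480 + 18786 + 8900 + 82534 + 57375 = 408593
Sum of weights = 846 + 466 + 1506 + 1406 + 142 + 462 + 606 + 356 + 1423 + 1125 = 8338
Weighted mean = 408593 / 8338 = 49.003718
Difference (weighted minus unweighted) = 6.8037179

6.8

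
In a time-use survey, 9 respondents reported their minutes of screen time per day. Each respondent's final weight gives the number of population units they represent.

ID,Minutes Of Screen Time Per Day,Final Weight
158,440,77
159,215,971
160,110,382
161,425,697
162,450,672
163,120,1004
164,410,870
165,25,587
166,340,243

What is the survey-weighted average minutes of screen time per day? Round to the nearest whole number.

265

Weighted sum = 1457765
Sum of weights = 77 + 971 + 382 + 697 + 672 + 1004 + 870 + 587 + 243 = 5503
Weighted mean = 1457765 / 5503 = 264.90369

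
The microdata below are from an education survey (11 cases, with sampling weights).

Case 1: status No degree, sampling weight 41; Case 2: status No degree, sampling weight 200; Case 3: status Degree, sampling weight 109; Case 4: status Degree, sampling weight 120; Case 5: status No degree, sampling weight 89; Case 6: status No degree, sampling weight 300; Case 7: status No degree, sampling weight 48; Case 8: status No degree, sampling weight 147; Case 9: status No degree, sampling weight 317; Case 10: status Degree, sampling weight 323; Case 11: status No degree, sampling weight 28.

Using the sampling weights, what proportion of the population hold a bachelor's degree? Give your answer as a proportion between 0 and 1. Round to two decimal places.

0.32

Sum of weights for 'Degree' = 109 + 120 + 323 = 552
Total weight = 41 + 200 + 109 + 120 + 89 + 300 + 48 + 147 + 317 + 323 + 28 = 1722
Weighted proportion = 552 / 1722 = 0.32055749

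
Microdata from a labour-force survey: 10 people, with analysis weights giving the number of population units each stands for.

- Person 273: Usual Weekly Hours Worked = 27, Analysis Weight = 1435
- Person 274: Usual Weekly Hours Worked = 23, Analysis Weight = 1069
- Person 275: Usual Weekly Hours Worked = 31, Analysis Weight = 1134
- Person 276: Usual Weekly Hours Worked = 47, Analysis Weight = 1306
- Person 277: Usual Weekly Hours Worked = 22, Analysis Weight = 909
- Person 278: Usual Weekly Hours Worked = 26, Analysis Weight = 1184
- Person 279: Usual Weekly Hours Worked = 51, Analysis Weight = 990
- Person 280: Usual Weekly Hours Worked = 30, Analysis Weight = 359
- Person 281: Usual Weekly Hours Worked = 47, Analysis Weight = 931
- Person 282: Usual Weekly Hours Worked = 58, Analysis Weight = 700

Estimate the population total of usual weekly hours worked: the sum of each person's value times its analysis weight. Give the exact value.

Weighted total = 27×1435 + 23×1069 + 31×1134 + 47×1306 + 22×909 + 26×1184 + 51×990 + 30×359 + 47×931 + 58×700
  = 38745 + 24587 + 35154 + 61382 + 19998 + 30784 + 50490 + 10770 + 43757 + 40600 = 356267

356267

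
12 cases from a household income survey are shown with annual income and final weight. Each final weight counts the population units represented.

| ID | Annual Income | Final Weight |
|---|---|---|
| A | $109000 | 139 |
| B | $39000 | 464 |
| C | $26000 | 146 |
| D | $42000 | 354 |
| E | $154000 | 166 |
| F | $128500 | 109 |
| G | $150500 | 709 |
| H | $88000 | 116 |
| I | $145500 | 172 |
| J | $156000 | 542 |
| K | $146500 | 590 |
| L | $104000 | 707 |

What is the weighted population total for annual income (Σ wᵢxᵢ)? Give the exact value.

Weighted total = 109000×139 + 39000×464 + 26000×146 + 42000×354 + 154000×166 + 128500×109 + 150500×709 + 88000×116 + 145500×172 + 156000×542 + 146500×590 + 104000×707
  = 15151000 + 18096000 + 3796000 + 14868000 + 25564000 + 14006500 + 106704500 + 10208000 + 25026000 + 84552000 + 86435000 + 73528000 = 477935000

477935000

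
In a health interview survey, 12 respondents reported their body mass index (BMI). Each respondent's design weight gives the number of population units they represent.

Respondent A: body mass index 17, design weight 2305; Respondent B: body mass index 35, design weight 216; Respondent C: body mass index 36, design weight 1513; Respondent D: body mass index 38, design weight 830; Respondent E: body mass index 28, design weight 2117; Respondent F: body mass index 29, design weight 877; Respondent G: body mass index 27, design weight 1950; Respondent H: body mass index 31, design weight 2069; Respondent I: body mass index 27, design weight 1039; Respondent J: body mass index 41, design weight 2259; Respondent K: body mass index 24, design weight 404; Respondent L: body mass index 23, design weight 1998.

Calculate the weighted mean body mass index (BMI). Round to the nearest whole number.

Weighted sum = 17×2305 + 35×216 + 36×1513 + 38×830 + 28×2117 + 29×877 + 27×1950 + 31×2069 + 27×1039 + 41×2259 + 24×404 + 23×1998
  = 510573
Sum of weights = 2305 + 216 + 1513 + 830 + 2117 + 877 + 1950 + 2069 + 1039 + 2259 + 404 + 1998 = 17577
Weighted mean = 510573 / 17577 = 29.04779

29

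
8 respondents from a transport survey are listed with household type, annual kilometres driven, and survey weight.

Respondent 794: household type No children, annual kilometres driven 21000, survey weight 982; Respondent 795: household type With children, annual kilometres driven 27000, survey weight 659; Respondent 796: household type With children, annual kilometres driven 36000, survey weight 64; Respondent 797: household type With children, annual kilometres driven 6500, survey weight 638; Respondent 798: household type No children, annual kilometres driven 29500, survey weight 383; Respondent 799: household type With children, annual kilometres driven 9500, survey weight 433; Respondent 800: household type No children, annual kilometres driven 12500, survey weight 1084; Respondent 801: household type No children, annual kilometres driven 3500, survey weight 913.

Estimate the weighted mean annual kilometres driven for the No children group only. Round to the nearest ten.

No children rows: 794, 798, 800, 801
Weighted sum = 21000×982 + 29500×383 + 12500×1084 + 3500×913
  = 20622000 + 11298500 + 13550000 + 3195500 = 48666000
Sum of weights = 982 + 383 + 1084 + 913 = 3362
Weighted mean = 48666000 / 3362 = 14475.312

14480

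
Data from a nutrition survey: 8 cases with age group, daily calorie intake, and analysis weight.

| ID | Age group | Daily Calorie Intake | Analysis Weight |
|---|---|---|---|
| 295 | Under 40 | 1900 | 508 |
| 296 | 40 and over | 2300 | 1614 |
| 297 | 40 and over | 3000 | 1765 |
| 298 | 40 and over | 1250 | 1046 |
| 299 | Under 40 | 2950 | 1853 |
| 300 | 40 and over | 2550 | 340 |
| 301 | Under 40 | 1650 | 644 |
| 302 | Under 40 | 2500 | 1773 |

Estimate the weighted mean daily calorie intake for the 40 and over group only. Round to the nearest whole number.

2347

40 and over rows: 296, 297, 298, 300
Weighted sum = 2300×1614 + 3000×1765 + 1250×1046 + 2550×340
  = 11181700
Sum of weights = 1614 + 1765 + 1046 + 340 = 4765
Weighted mean = 11181700 / 4765 = 2346.6317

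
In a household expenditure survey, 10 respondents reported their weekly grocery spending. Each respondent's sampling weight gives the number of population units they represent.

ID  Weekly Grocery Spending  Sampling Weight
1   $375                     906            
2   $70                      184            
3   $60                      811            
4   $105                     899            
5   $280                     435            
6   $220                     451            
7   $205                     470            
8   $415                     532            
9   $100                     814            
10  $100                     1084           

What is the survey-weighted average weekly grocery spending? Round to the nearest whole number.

Weighted sum = 375×906 + 70×184 + 60×811 + 105×899 + 280×435 + 220×451 + 205×470 + 415×532 + 100×814 + 100×1084
  = 1223635
Sum of weights = 906 + 184 + 811 + 899 + 435 + 451 + 470 + 532 + 814 + 1084 = 6586
Weighted mean = 1223635 / 6586 = 185.79335

186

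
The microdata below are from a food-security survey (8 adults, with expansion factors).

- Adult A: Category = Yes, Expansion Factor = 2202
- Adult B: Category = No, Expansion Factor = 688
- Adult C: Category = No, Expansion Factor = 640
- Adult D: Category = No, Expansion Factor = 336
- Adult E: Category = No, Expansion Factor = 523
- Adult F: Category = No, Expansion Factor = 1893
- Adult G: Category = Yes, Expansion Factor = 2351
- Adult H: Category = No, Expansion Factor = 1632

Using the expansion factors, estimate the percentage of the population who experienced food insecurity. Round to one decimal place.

Sum of weights for 'Yes' = 2202 + 2351 = 4553
Total weight = 2202 + 688 + 640 + 336 + 523 + 1893 + 2351 + 1632 = 10265
Weighted proportion = 4553 / 10265 = 0.44354603 → 44.354603%

44.4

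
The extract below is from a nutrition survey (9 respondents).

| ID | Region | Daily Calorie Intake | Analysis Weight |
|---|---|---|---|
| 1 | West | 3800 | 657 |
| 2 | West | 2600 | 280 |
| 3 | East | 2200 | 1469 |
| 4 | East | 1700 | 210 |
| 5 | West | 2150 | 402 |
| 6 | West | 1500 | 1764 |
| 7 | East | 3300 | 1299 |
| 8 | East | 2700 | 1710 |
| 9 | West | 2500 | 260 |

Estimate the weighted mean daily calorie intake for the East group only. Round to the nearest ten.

East rows: 3, 4, 7, 8
Weighted sum = 2200×1469 + 1700×210 + 3300×1299 + 2700×1710
  = 12492500
Sum of weights = 4688
Weighted mean = 12492500 / 4688 = 2664.7824

2660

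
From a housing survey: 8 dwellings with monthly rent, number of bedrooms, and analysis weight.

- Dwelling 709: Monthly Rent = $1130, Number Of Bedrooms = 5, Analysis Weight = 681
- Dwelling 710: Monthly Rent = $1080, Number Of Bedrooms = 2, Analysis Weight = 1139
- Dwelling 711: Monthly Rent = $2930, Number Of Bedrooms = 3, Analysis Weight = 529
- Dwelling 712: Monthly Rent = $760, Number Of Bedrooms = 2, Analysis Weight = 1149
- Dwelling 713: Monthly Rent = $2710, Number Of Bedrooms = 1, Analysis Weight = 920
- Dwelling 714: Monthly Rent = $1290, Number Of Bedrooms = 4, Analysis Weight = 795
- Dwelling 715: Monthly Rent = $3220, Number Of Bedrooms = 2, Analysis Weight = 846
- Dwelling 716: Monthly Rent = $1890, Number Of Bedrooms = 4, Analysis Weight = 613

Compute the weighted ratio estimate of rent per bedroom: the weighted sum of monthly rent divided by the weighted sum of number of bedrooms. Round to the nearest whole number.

Σ wᵢ·y = 1130×681 + 1080×1139 + 2930×529 + 760×1149 + 2710×920 + 1290×795 + 3220×846 + 1890×613
  = 769530 + 1230120 + 1549970 + 873240 + 2493200 + 1025550 + 2724120 + 1158570 = 11824300
Σ wᵢ·x = 5×681 + 2×1139 + 3×529 + 2×1149 + 1×920 + 4×795 + 2×846 + 4×613
  = 3405 + 2278 + 1587 + 2298 + 920 + 3180 + 1692 + 2452 = 17812
Ratio = 11824300 / 17812 = 663.83898

664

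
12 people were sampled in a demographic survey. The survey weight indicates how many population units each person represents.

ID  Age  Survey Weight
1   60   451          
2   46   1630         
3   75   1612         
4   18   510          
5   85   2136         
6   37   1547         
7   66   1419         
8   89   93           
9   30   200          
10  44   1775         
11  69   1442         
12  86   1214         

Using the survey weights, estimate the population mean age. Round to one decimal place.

61.4

Weighted sum = 60×451 + 46×1630 + 75×1612 + 18×510 + 85×2136 + 37×1547 + 66×1419 + 89×93 + 30×200 + 44×1775 + 69×1442 + 86×1214
  = 860852
Sum of weights = 451 + 1630 + 1612 + 510 + 2136 + 1547 + 1419 + 93 + 200 + 1775 + 1442 + 1214 = 14029
Weighted mean = 860852 / 14029 = 61.362321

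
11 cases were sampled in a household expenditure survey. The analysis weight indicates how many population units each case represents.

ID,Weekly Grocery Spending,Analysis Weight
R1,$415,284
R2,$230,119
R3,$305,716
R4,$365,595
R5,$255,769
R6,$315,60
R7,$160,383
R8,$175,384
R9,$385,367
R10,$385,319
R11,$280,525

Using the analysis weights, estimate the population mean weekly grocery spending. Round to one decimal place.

295.4

Weighted sum = 415×284 + 230×119 + 305×716 + 365×595 + 255×769 + 315×60 + 160×383 + 175×384 + 385×367 + 385×319 + 280×525
  = 117860 + 27370 + 218380 + 217175 + 196095 + 18900 + 61280 + 67200 + 141295 + 122815 + 147000 = 1335370
Sum of weights = 284 + 119 + 716 + 595 + 769 + 60 + 383 + 384 + 367 + 319 + 525 = 4521
Weighted mean = 1335370 / 4521 = 295.37049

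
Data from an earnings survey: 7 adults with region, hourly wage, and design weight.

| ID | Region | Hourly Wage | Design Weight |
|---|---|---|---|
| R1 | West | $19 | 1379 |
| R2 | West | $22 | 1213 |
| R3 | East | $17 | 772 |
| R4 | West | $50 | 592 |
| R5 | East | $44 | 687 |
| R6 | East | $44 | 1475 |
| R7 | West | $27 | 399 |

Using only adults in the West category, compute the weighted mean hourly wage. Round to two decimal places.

26.03

West rows: R1, R2, R4, R7
Weighted sum = 19×1379 + 22×1213 + 50×592 + 27×399
  = 26201 + 26686 + 29600 + 10773 = 93260
Sum of weights = 1379 + 1213 + 592 + 399 = 3583
Weighted mean = 93260 / 3583 = 26.028468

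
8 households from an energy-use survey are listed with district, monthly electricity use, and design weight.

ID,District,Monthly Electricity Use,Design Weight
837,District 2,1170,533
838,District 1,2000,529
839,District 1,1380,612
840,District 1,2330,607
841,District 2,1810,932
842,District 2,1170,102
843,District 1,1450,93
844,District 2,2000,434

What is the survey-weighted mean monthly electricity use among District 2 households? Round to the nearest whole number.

1648

District 2 rows: 837, 841, 842, 844
Weighted sum = 1170×533 + 1810×932 + 1170×102 + 2000×434
  = 623610 + 1686920 + 119340 + 868000 = 3297870
Sum of weights = 533 + 932 + 102 + 434 = 2001
Weighted mean = 3297870 / 2001 = 1648.1109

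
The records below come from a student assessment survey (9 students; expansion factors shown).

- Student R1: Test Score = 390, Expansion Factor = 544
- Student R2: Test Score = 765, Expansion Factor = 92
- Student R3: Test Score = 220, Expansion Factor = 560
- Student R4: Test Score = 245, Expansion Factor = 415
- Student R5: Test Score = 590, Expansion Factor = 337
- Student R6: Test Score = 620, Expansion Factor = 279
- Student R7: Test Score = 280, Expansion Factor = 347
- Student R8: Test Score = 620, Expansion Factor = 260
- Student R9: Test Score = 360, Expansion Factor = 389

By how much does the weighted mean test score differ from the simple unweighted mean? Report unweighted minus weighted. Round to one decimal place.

58.0

Unweighted sum = 4090
Unweighted mean = 4090 / 9 = 454.44444
Weighted sum = 1277625
Sum of weights = 3223
Weighted mean = 1277625 / 3223 = 396.40863
Difference (unweighted minus weighted) = 58.035819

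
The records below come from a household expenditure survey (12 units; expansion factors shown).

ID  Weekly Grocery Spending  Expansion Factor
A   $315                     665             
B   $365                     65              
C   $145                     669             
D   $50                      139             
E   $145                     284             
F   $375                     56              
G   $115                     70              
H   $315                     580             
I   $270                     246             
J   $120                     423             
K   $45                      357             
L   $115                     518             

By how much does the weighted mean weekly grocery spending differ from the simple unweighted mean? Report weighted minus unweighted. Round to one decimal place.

-5.7

Unweighted sum = 315 + 365 + 145 + 50 + 145 + 375 + 115 + 315 + 270 + 120 + 45 + 115 = 2375
Unweighted mean = 2375 / 12 = 197.91667
Weighted sum = 315×665 + 365×65 + 145×669 + 50×139 + 145×284 + 375×56 + 115×70 + 315×580 + 270×246 + 120×423 + 45×357 + 115×518
  = 209475 + 23725 + 97005 + 6950 + 41180 + 21000 + 8050 + 182700 + 66420 + 50760 + 16065 + 59570 = 782900
Sum of weights = 4072
Weighted mean = 782900 / 4072 = 192.26424
Difference (weighted minus unweighted) = -5.6524231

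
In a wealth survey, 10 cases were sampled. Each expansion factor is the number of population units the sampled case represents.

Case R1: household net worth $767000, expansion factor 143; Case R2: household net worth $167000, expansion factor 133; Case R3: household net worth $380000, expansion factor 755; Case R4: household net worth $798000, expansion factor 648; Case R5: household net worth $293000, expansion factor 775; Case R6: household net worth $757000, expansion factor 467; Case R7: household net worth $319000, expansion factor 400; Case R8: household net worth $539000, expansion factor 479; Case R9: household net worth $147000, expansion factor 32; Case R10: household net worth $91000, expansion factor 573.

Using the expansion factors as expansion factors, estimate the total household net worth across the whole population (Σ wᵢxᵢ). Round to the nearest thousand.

1959118000

Weighted total = 767000×143 + 167000×133 + 380000×755 + 798000×648 + 293000×775 + 757000×467 + 319000×400 + 539000×479 + 147000×32 + 91000×573
  = 109681000 + 22211000 + 286900000 + 517104000 + 227075000 + 353519000 + 127600000 + 258181000 + 4704000 + 52143000 = 1959118000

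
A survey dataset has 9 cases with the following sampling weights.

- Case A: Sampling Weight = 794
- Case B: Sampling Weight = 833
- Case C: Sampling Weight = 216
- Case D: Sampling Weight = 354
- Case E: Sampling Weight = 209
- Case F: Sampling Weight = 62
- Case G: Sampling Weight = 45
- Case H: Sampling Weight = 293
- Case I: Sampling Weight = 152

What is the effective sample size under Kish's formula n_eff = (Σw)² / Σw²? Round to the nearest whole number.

5

Σ wᵢ = 2958
Σ wᵢ² = 630436 + 693889 + 46656 + 125316 + 43681 + 3844 + 2025 + 85849 + 23104 = 1654800
n_eff = 2958² / 1654800 = 8749764 / 1654800 = 5.2875054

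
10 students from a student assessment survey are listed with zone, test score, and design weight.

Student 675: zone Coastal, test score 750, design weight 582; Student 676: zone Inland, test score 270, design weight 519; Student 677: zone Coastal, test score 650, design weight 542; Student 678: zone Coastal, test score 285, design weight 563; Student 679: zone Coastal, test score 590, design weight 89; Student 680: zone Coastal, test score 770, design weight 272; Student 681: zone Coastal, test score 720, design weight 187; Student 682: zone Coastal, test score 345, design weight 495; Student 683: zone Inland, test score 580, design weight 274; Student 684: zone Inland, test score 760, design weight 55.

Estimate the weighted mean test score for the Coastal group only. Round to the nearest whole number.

556

Coastal rows: 675, 677, 678, 679, 680, 681, 682
Weighted sum = 750×582 + 650×542 + 285×563 + 590×89 + 770×272 + 720×187 + 345×495
  = 436500 + 352300 + 160455 + 52510 + 209440 + 134640 + 170775 = 1516620
Sum of weights = 582 + 542 + 563 + 89 + 272 + 187 + 495 = 2730
Weighted mean = 1516620 / 2730 = 555.53846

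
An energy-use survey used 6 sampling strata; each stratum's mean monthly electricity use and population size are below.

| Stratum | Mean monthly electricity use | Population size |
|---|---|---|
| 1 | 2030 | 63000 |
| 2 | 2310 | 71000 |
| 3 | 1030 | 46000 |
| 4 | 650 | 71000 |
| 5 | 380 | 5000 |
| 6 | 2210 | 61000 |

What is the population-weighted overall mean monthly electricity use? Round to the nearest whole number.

1647

Σ Nₕ·x̄ₕ = 2030×63000 + 2310×71000 + 1030×46000 + 650×71000 + 380×5000 + 2210×61000
  = 522140000
Σ Nₕ = 63000 + 71000 + 46000 + 71000 + 5000 + 61000 = 317000
Overall mean = 522140000 / 317000 = 1647.1293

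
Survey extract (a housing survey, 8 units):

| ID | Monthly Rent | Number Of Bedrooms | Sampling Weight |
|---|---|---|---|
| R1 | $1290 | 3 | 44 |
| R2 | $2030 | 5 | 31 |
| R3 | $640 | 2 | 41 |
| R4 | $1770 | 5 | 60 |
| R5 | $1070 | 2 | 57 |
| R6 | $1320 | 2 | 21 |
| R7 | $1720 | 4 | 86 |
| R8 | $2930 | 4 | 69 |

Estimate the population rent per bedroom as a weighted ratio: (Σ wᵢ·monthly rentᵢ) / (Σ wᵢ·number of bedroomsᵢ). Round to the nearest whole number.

478

Σ wᵢ·y = 1290×44 + 2030×31 + 640×41 + 1770×60 + 1070×57 + 1320×21 + 1720×86 + 2930×69
  = 56760 + 62930 + 26240 + 106200 + 60990 + 27720 + 147920 + 202170 = 690930
Σ wᵢ·x = 3×44 + 5×31 + 2×41 + 5×60 + 2×57 + 2×21 + 4×86 + 4×69
  = 1445
Ratio = 690930 / 1445 = 478.15225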